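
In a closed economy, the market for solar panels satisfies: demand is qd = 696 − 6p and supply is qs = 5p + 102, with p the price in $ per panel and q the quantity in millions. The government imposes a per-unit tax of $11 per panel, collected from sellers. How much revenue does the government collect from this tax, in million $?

Tax revenue = $3762 million.

Without the tax, 696 − 6p = 5p + 102 gives 11p = 594, so p* = $54 and q* = 372.
With the tax collected from sellers, supply shifts: qs = 5(p − 11) + 102.
New equilibrium: buyers pay $59, sellers receive $48, q = 342. (Wedge: pb − ps = 11.)
Revenue = t · Q = 11 · 342 = $3762.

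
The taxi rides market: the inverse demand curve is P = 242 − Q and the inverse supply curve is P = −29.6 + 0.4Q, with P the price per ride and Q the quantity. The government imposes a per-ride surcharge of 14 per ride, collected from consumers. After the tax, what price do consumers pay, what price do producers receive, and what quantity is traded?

Consumers pay 58; producers receive 44; quantity = 184.

Rewrite in direct form: Qd = 242 − P and Qs = 2.5P + 74.
Without the tax, 242 − P = 2.5P + 74 gives 3.5P = 168, so P* = 48 and Q* = 194.
With the tax collected from consumers, demand (in seller-price terms) shifts: Qd = 242 − (P + 14).
Solving gives Q = 184 with consumers paying 58 and producers receiving 44 (the 14 wedge).
The less price-elastic side of the market bears the larger share of a per-unit tax.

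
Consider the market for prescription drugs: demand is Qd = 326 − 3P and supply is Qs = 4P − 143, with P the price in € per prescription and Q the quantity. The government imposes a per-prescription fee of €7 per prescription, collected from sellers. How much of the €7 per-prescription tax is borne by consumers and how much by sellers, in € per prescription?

Consumers bear €4 per prescription; sellers bear €3 per prescription.

Without the tax, 326 − 3P = 4P − 143 gives 7P = 469, so P* = €67 and Q* = 125.
With the tax collected from sellers, supply shifts: Qs = 4(P − 7) − 143.
New equilibrium: consumers pay €71, sellers receive €64, Q = 113. (Wedge: Pb − Ps = 7.)
Burden on consumers: €4; on sellers: €3. (They sum to €7.)
The less price-elastic side of the market bears the larger share of a per-unit tax.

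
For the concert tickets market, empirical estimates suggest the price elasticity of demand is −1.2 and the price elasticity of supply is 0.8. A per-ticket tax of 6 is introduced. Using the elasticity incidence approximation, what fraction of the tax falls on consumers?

Consumers' share ≈ 0.4.

Incidence ratio: consumers' share ≈ εs / (εs + |εd|) = 0.8 / (0.8 + 1.2) = 0.4.
Supply is the less elastic side, so consumers bear the smaller share.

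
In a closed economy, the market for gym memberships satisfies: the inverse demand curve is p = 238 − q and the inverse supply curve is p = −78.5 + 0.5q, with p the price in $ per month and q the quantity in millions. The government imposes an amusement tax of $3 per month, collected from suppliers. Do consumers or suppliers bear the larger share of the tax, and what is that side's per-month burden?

Consumers bear the larger share: $2 per month.

Rewrite in direct form: qd = 238 − p and qs = 2p + 157.
Before the tax: set 238 − p = 2p + 157 → p* = $27, q* = 211.
With the tax collected from suppliers, supply shifts: qs = 2(p − 3) + 157.
Solving gives q = 209 with consumers paying $29 and suppliers receiving $26 (the $3 wedge).
Per-month burden: consumers $2, suppliers $1.
Consumers take the larger share because demand is less price-elastic here (demand slope 1 vs supply slope 2).
The less price-elastic side of the market bears the larger share of a per-unit tax.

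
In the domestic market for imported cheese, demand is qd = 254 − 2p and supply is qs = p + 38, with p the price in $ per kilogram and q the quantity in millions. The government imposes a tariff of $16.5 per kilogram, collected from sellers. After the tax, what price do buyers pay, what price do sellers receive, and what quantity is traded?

Without the tax, 254 − 2p = p + 38 gives 3p = 216, so p* = $72 and q* = 110.
With the tax collected from sellers, supply shifts: qs = (p − 16.5) + 38.
Solving gives q = 99 with buyers paying $77.5 and sellers receiving $61 (the $16.5 wedge).
The less price-elastic side of the market bears the larger share of a per-unit tax.

Buyers pay $77.5; sellers receive $61; quantity = 99.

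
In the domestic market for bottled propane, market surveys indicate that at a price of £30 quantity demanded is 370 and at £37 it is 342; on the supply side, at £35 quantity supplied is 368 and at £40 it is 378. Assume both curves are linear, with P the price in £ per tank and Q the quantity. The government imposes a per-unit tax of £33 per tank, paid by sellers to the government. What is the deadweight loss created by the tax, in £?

Demand slope: (342 − 370)/(37 − 30) = -4, so Qd = 490 − 4P.
Supply slope: (378 − 368)/(40 − 35) = 2, so Qs = 2P + 298.
Without the tax, 490 − 4P = 2P + 298 gives 6P = 192, so P* = £32 and Q* = 362.
With the tax collected from sellers, supply shifts: Qs = 2(P − 33) + 298.
New equilibrium: buyers pay £43, sellers receive £10, Q = 318. (Wedge: Pb − Ps = 33.)
Quantity falls by |ΔQ| = |362 − 318| = 44.
DWL = ½ · t · |ΔQ| = ½ · 33 · 44 = £726.

Deadweight loss = £726.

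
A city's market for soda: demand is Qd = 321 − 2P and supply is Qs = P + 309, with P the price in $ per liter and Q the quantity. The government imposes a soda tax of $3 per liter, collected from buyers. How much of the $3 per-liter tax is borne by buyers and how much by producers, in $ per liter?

Without the tax, 321 − 2P = P + 309 gives 3P = 12, so P* = $4 and Q* = 313.
With the tax collected from buyers, demand (in seller-price terms) shifts: Qd = 321 − 2(P + 3).
New equilibrium: buyers pay $5, producers receive $2, Q = 311. (Wedge: Pb − Ps = 3.)
Burden on buyers: $1; on producers: $2. (They sum to $3.)

Buyers bear $1 per liter; producers bear $2 per liter.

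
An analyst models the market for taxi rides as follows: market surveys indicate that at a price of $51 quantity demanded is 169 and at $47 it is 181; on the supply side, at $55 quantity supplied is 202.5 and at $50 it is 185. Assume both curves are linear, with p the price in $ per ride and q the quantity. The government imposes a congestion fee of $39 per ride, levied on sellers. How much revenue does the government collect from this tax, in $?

Tax revenue = $4485.

Demand slope: (181 − 169)/(47 − 51) = -3, so qd = 322 − 3p.
Supply slope: (185 − 202.5)/(50 − 55) = 3.5, so qs = 3.5p + 10.
Before the tax: set 322 − 3p = 3.5p + 10 → p* = $48, q* = 178.
With the tax collected from sellers, supply shifts: qs = 3.5(p − 39) + 10.
New equilibrium: buyers pay $69, sellers receive $30, q = 115. (Wedge: pb − ps = 39.)
Revenue = t · Q = 39 · 115 = $4485.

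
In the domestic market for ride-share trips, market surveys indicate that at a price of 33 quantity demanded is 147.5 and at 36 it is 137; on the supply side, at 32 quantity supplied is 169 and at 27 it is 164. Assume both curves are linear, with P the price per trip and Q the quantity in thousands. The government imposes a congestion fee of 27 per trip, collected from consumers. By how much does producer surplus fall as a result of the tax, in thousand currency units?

Producer surplus falls by 3244.5 thousand.

Demand slope: (137 − 147.5)/(36 − 33) = -3.5, so Qd = 263 − 3.5P.
Supply slope: (164 − 169)/(27 − 32) = 1, so Qs = P + 137.
Before the tax: set 263 − 3.5P = P + 137 → P* = 28, Q* = 165.
With the tax collected from consumers, demand (in seller-price terms) shifts: Qd = 263 − 3.5(P + 27).
Solving gives Q = 144 with consumers paying 34 and producers receiving 7 (the 27 wedge).
ΔPS is the trapezoid between Q = 144 and Q = 165 of height 21: ½ · (165 + 144) · 21 = 3244.5.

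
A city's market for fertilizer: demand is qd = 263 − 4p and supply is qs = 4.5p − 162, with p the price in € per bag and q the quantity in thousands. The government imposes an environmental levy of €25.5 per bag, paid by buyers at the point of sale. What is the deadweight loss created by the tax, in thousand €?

Deadweight loss = €688.5 thousand.

Without the tax, 263 − 4p = 4.5p − 162 gives 8.5p = 425, so p* = €50 and q* = 63.
With the tax collected from buyers, demand (in seller-price terms) shifts: qd = 263 − 4(p + 25.5).
Solving gives q = 9 with buyers paying €63.5 and suppliers receiving €38 (the €25.5 wedge).
Quantity falls by |ΔQ| = |63 − 9| = 54.
DWL = ½ · t · |ΔQ| = ½ · 25.5 · 54 = €688.5.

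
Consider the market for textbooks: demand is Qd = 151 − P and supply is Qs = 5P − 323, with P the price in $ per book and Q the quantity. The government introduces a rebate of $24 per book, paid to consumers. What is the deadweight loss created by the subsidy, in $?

Deadweight loss = $240.

Without the subsidy, 151 − P = 5P − 323 gives 6P = 474, so P* = $79 and Q* = 72.
With a per-unit subsidy paid to consumers, each effectively pays P − 24, so demand becomes Qd = 151 − (P − 24).
Solving gives Q = 92 with consumers paying $59 and suppliers receiving $83 (the $24 wedge).
Quantity rises by |ΔQ| = |72 − 92| = 20.
DWL = ½ · t · |ΔQ| = ½ · 24 · 20 = $240.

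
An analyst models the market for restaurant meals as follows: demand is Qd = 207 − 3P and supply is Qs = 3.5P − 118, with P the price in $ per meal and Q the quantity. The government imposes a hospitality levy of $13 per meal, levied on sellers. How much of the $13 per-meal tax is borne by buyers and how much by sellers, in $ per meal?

Before the tax: set 207 − 3P = 3.5P − 118 → P* = $50, Q* = 57.
With the tax collected from sellers, supply shifts: Qs = 3.5(P − 13) − 118.
Solving gives Q = 36 with buyers paying $57 and sellers receiving $44 (the $13 wedge).
Burden on buyers: $7; on sellers: $6. (They sum to $13.)
The less price-elastic side of the market bears the larger share of a per-unit tax.

Buyers bear $7 per meal; sellers bear $6 per meal.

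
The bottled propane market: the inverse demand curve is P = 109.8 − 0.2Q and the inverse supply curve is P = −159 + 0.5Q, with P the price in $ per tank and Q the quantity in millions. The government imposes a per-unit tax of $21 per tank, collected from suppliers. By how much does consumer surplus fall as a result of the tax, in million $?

Consumer surplus falls by $2214 million.

Inverting to Q(P) form: Qd = 549 − 5P; Qs = 2P + 318.
Before the tax: set 549 − 5P = 2P + 318 → P* = $33, Q* = 384.
With the tax collected from suppliers, supply shifts: Qs = 2(P − 21) + 318.
New equilibrium: buyers pay $39, suppliers receive $18, Q = 354. (Wedge: Pb − Ps = 21.)
ΔCS is the trapezoid between Q = 354 and Q = 384 of height $6: ½ · (384 + 354) · 6 = $2214.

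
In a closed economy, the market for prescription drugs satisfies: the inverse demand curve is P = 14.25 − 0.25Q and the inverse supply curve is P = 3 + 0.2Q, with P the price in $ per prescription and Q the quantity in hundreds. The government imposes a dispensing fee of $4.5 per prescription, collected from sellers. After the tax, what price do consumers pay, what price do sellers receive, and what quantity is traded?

Consumers pay $10.5; sellers receive $6; quantity = 15.

Inverting to Q(P) form: Qd = 57 − 4P; Qs = 5P − 15.
Without the tax, 57 − 4P = 5P − 15 gives 9P = 72, so P* = $8 and Q* = 25.
With the tax collected from sellers, supply shifts: Qs = 5(P − 4.5) − 15.
Solving gives Q = 15 with consumers paying $10.5 and sellers receiving $6 (the $4.5 wedge).
The less price-elastic side of the market bears the larger share of a per-unit tax.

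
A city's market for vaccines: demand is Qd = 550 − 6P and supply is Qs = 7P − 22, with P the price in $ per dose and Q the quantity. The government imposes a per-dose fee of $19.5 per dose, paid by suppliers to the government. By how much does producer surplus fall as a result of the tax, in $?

Before the tax: set 550 − 6P = 7P − 22 → P* = $44, Q* = 286.
With the tax collected from suppliers, supply shifts: Qs = 7(P − 19.5) − 22.
New equilibrium: consumers pay $54.5, suppliers receive $35, Q = 223. (Wedge: Pb − Ps = 19.5.)
ΔPS is the trapezoid between Q = 223 and Q = 286 of height $9: ½ · (286 + 223) · 9 = $2290.5.

Producer surplus falls by $2290.5.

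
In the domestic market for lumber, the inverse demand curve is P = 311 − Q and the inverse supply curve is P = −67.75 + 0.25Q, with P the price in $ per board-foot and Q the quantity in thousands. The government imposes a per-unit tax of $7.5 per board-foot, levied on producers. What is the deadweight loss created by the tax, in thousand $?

Inverting to Q(P) form: Qd = 311 − P; Qs = 4P + 271.
Before the tax: set 311 − P = 4P + 271 → P* = $8, Q* = 303.
With the tax collected from producers, supply shifts: Qs = 4(P − 7.5) + 271.
New equilibrium: buyers pay $14, producers receive $6.5, Q = 297. (Wedge: Pb − Ps = 7.5.)
Quantity falls by |ΔQ| = |303 − 297| = 6.
DWL = ½ · t · |ΔQ| = ½ · 7.5 · 6 = $22.5.

Deadweight loss = $22.5 thousand.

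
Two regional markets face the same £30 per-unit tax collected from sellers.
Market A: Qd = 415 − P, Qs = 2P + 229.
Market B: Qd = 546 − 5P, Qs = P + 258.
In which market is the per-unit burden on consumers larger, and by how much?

Market A, by £15.

Market A: pre-tax P* = £62, Q* = 353; post-tax Q = 333; per-unit burden on consumers = £20.
Market B: pre-tax P* = £48, Q* = 306; post-tax Q = 281; per-unit burden on consumers = £5.
Difference: £20 vs £5 → market A is larger by £15.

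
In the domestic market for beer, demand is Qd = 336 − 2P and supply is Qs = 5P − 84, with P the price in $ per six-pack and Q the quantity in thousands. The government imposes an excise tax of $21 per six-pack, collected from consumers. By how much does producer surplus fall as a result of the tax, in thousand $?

Without the tax, 336 − 2P = 5P − 84 gives 7P = 420, so P* = $60 and Q* = 216.
With the tax collected from consumers, demand (in seller-price terms) shifts: Qd = 336 − 2(P + 21).
Solving gives Q = 186 with consumers paying $75 and producers receiving $54 (the $21 wedge).
ΔPS is the trapezoid between Q = 186 and Q = 216 of height $6: ½ · (216 + 186) · 6 = $1206.

Producer surplus falls by $1206 thousand.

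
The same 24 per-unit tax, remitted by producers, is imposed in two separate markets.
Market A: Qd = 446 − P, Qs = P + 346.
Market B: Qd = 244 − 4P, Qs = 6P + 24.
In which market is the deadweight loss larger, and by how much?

Market B, by 547.2.

Market A: pre-tax P* = 50, Q* = 396; post-tax Q = 384; deadweight loss = 144.
Market B: pre-tax P* = 22, Q* = 156; post-tax Q = 98.4; deadweight loss = 691.2.
Difference: 144 vs 691.2 → market B is larger by 547.2.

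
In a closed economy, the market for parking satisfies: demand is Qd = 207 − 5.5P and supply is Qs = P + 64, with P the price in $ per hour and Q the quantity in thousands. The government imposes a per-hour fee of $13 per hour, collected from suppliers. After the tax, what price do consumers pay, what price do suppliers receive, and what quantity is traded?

Consumers pay $24; suppliers receive $11; quantity = 75.

Before the tax: set 207 − 5.5P = P + 64 → P* = $22, Q* = 86.
With the tax collected from suppliers, supply shifts: Qs = (P − 13) + 64.
Solving gives Q = 75 with consumers paying $24 and suppliers receiving $11 (the $13 wedge).
The less price-elastic side of the market bears the larger share of a per-unit tax.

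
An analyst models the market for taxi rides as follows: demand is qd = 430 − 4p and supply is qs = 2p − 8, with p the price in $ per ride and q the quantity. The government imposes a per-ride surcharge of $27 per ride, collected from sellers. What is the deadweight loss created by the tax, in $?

Deadweight loss = $486.

Before the tax: set 430 − 4p = 2p − 8 → p* = $73, q* = 138.
With the tax collected from sellers, supply shifts: qs = 2(p − 27) − 8.
Solving gives q = 102 with buyers paying $82 and sellers receiving $55 (the $27 wedge).
Quantity falls by |ΔQ| = |138 − 102| = 36.
DWL = ½ · t · |ΔQ| = ½ · 27 · 36 = $486.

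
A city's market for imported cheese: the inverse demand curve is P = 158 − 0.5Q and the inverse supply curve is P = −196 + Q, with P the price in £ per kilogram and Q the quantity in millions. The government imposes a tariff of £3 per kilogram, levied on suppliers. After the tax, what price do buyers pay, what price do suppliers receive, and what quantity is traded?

Rewrite in direct form: Qd = 316 − 2P and Qs = P + 196.
Without the tax, 316 − 2P = P + 196 gives 3P = 120, so P* = £40 and Q* = 236.
With the tax collected from suppliers, supply shifts: Qs = (P − 3) + 196.
New equilibrium: buyers pay £41, suppliers receive £38, Q = 234. (Wedge: Pb − Ps = 3.)
The less price-elastic side of the market bears the larger share of a per-unit tax.

Buyers pay £41; suppliers receive £38; quantity = 234.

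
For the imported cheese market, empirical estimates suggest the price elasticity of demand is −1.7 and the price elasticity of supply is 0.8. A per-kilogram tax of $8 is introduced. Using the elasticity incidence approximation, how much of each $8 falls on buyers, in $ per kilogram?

Incidence ratio: buyers' share ≈ εs / (εs + |εd|) = 0.8 / (0.8 + 1.7) = 0.32.
So buyers bear ≈ 0.32 × $8 = $2.56; producers bear $5.44.

Buyers bear ≈ $2.56 per kilogram.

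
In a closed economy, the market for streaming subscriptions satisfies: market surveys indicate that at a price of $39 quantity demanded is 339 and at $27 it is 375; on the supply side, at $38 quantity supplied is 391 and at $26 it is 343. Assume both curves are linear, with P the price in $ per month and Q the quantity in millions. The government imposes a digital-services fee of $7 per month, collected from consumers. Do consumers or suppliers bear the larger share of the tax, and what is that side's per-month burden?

Demand slope: (375 − 339)/(27 − 39) = -3, so Qd = 456 − 3P.
Supply slope: (343 − 391)/(26 − 38) = 4, so Qs = 4P + 239.
Without the tax, 456 − 3P = 4P + 239 gives 7P = 217, so P* = $31 and Q* = 363.
With the tax collected from consumers, demand (in seller-price terms) shifts: Qd = 456 − 3(P + 7).
Solving gives Q = 351 with consumers paying $35 and suppliers receiving $28 (the $7 wedge).
Per-month burden: consumers $4, suppliers $3.
Consumers take the larger share because demand is less price-elastic here (demand slope 3 vs supply slope 4).
The less price-elastic side of the market bears the larger share of a per-unit tax.

Consumers bear the larger share: $4 per month.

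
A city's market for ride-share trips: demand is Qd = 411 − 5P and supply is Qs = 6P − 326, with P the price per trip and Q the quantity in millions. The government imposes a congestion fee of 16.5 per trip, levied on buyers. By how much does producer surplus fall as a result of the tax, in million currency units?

Without the tax, 411 − 5P = 6P − 326 gives 11P = 737, so P* = 67 and Q* = 76.
With the tax collected from buyers, demand (in seller-price terms) shifts: Qd = 411 − 5(P + 16.5).
Solving gives Q = 31 with buyers paying 76 and suppliers receiving 59.5 (the 16.5 wedge).
ΔPS is the trapezoid between Q = 31 and Q = 76 of height 7.5: ½ · (76 + 31) · 7.5 = 401.25.

Producer surplus falls by 401.25 million.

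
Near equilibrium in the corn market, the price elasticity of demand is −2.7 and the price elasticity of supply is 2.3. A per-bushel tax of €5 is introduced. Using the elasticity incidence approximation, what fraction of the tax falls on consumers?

Incidence ratio: consumers' share ≈ εs / (εs + |εd|) = 2.3 / (2.3 + 2.7) = 0.46.
Supply is the less elastic side, so consumers bear the smaller share.

Consumers' share ≈ 0.46.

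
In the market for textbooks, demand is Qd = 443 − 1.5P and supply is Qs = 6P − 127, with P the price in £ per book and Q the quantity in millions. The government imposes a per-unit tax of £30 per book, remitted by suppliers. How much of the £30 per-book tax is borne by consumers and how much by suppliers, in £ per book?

Before the tax: set 443 − 1.5P = 6P − 127 → P* = £76, Q* = 329.
With the tax collected from suppliers, supply shifts: Qs = 6(P − 30) − 127.
New equilibrium: consumers pay £100, suppliers receive £70, Q = 293. (Wedge: Pb − Ps = 30.)
Burden on consumers: £24; on suppliers: £6. (They sum to £30.)

Consumers bear £24 per book; suppliers bear £6 per book.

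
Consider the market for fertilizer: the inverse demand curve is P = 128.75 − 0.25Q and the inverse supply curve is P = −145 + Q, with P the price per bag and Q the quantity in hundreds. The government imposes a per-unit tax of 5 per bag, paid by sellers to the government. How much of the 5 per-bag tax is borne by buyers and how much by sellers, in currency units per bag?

Inverting to Q(P) form: Qd = 515 − 4P; Qs = P + 145.
Before the tax: set 515 − 4P = P + 145 → P* = 74, Q* = 219.
With the tax collected from sellers, supply shifts: Qs = (P − 5) + 145.
New equilibrium: buyers pay 75, sellers receive 70, Q = 215. (Wedge: Pb − Ps = 5.)
Burden on buyers: 1; on sellers: 4. (They sum to 5.)
The less price-elastic side of the market bears the larger share of a per-unit tax.

Buyers bear 1 per bag; sellers bear 4 per bag.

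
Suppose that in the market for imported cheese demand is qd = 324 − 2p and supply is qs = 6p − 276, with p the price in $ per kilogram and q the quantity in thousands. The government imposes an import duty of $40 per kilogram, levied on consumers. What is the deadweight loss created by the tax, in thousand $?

Without the tax, 324 − 2p = 6p − 276 gives 8p = 600, so p* = $75 and q* = 174.
With the tax collected from consumers, demand (in seller-price terms) shifts: qd = 324 − 2(p + 40).
Solving gives q = 114 with consumers paying $105 and sellers receiving $65 (the $40 wedge).
Quantity falls by |ΔQ| = |174 − 114| = 60.
DWL = ½ · t · |ΔQ| = ½ · 40 · 60 = $1200.

Deadweight loss = $1200 thousand.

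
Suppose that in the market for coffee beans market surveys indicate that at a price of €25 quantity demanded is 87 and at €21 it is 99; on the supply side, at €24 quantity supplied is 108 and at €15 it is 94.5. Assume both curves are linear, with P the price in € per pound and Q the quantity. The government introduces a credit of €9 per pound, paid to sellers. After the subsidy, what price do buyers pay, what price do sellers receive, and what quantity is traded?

Demand slope: (99 − 87)/(21 − 25) = -3, so Qd = 162 − 3P.
Supply slope: (94.5 − 108)/(15 − 24) = 1.5, so Qs = 1.5P + 72.
Before the subsidy: set 162 − 3P = 1.5P + 72 → P* = €20, Q* = 102.
With a per-unit subsidy paid to sellers, each receives P + 9 per unit sold, so supply becomes Qs = 1.5(P + 9) + 72.
New equilibrium: buyers pay €17, sellers receive €26, Q = 111. (Wedge: Pb − Ps = −9.)

Buyers pay €17; sellers receive €26; quantity = 111.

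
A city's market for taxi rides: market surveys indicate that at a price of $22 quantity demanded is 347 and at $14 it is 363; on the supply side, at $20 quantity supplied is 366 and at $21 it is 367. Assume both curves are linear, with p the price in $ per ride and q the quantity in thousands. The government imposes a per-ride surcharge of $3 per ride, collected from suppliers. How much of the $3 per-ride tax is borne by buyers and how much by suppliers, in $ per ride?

Buyers bear $1 per ride; suppliers bear $2 per ride.

Demand slope: (363 − 347)/(14 − 22) = -2, so qd = 391 − 2p.
Supply slope: (367 − 366)/(21 − 20) = 1, so qs = p + 346.
Without the tax, 391 − 2p = p + 346 gives 3p = 45, so p* = $15 and q* = 361.
With the tax collected from suppliers, supply shifts: qs = (p − 3) + 346.
New equilibrium: buyers pay $16, suppliers receive $13, q = 359. (Wedge: pb − ps = 3.)
Burden on buyers: $1; on suppliers: $2. (They sum to $3.)
The less price-elastic side of the market bears the larger share of a per-unit tax.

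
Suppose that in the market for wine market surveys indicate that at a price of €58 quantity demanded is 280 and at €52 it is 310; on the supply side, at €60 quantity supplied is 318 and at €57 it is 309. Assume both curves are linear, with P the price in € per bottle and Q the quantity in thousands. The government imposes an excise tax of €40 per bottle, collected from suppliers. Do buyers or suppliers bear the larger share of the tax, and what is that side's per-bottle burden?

Suppliers bear the larger share: €25 per bottle.

Demand slope: (310 − 280)/(52 − 58) = -5, so Qd = 570 − 5P.
Supply slope: (309 − 318)/(57 − 60) = 3, so Qs = 3P + 138.
Before the tax: set 570 − 5P = 3P + 138 → P* = €54, Q* = 300.
With the tax collected from suppliers, supply shifts: Qs = 3(P − 40) + 138.
New equilibrium: buyers pay €69, suppliers receive €29, Q = 225. (Wedge: Pb − Ps = 40.)
Per-bottle burden: buyers €15, suppliers €25.
Suppliers take the larger share because supply is less price-elastic here (demand slope 5 vs supply slope 3).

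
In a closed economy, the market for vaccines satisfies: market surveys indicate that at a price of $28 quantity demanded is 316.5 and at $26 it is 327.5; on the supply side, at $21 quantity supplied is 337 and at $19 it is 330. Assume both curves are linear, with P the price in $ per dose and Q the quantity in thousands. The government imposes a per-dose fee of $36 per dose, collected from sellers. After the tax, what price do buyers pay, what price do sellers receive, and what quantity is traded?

Demand slope: (327.5 − 316.5)/(26 − 28) = -5.5, so Qd = 470.5 − 5.5P.
Supply slope: (330 − 337)/(19 − 21) = 3.5, so Qs = 3.5P + 263.5.
Without the tax, 470.5 − 5.5P = 3.5P + 263.5 gives 9P = 207, so P* = $23 and Q* = 344.
With the tax collected from sellers, supply shifts: Qs = 3.5(P − 36) + 263.5.
Solving gives Q = 267 with buyers paying $37 and sellers receiving $1 (the $36 wedge).

Buyers pay $37; sellers receive $1; quantity = 267.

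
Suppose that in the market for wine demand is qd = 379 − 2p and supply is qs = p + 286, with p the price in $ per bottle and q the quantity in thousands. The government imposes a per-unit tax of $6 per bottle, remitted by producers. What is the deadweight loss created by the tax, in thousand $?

Before the tax: set 379 − 2p = p + 286 → p* = $31, q* = 317.
With the tax collected from producers, supply shifts: qs = (p − 6) + 286.
New equilibrium: consumers pay $33, producers receive $27, q = 313. (Wedge: pb − ps = 6.)
Quantity falls by |ΔQ| = |317 − 313| = 4.
DWL = ½ · t · |ΔQ| = ½ · 6 · 4 = $12.

Deadweight loss = $12 thousand.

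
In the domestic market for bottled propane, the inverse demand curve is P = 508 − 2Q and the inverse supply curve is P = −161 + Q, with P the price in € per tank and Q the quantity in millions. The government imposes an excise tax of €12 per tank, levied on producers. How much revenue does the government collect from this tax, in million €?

Inverting to Q(P) form: Qd = 254 − 0.5P; Qs = P + 161.
Without the tax, 254 − 0.5P = P + 161 gives 1.5P = 93, so P* = €62 and Q* = 223.
With the tax collected from producers, supply shifts: Qs = (P − 12) + 161.
New equilibrium: consumers pay €70, producers receive €58, Q = 219. (Wedge: Pb − Ps = 12.)
Revenue = t · Q = 12 · 219 = €2628.

Tax revenue = €2628 million.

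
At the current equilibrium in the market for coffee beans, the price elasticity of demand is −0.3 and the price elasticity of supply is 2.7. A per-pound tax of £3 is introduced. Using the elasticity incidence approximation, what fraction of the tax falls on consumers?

Incidence ratio: consumers' share ≈ εs / (εs + |εd|) = 2.7 / (2.7 + 0.3) = 0.9.
Supply is the more elastic side, so consumers bear the larger share.

Consumers' share ≈ 0.9.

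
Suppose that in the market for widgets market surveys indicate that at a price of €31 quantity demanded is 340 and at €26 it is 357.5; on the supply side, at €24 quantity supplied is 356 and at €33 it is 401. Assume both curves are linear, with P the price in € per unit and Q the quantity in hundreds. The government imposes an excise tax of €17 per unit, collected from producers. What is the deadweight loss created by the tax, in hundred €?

Deadweight loss = €297.5 hundred.

Demand slope: (357.5 − 340)/(26 − 31) = -3.5, so Qd = 448.5 − 3.5P.
Supply slope: (401 − 356)/(33 − 24) = 5, so Qs = 5P + 236.
Without the tax, 448.5 − 3.5P = 5P + 236 gives 8.5P = 212.5, so P* = €25 and Q* = 361.
With the tax collected from producers, supply shifts: Qs = 5(P − 17) + 236.
Solving gives Q = 326 with consumers paying €35 and producers receiving €18 (the €17 wedge).
Quantity falls by |ΔQ| = |361 − 326| = 35.
DWL = ½ · t · |ΔQ| = ½ · 17 · 35 = €297.5.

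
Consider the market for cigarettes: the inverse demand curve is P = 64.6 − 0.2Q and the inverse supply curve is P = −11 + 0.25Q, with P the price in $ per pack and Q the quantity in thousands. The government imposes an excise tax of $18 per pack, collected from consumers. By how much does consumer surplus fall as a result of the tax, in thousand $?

Rewrite in direct form: Qd = 323 − 5P and Qs = 4P + 44.
Without the tax, 323 − 5P = 4P + 44 gives 9P = 279, so P* = $31 and Q* = 168.
With the tax collected from consumers, demand (in seller-price terms) shifts: Qd = 323 − 5(P + 18).
Solving gives Q = 128 with consumers paying $39 and sellers receiving $21 (the $18 wedge).
ΔCS is the trapezoid between Q = 128 and Q = 168 of height $8: ½ · (168 + 128) · 8 = $1184.

Consumer surplus falls by $1184 thousand.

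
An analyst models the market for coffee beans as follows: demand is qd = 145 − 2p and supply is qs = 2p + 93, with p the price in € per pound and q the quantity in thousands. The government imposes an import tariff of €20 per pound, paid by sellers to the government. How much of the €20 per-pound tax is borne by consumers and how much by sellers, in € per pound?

Before the tax: set 145 − 2p = 2p + 93 → p* = €13, q* = 119.
With the tax collected from sellers, supply shifts: qs = 2(p − 20) + 93.
Solving gives q = 99 with consumers paying €23 and sellers receiving €3 (the €20 wedge).
Burden on consumers: €10; on sellers: €10. (They sum to €20.)

Consumers bear €10 per pound; sellers bear €10 per pound.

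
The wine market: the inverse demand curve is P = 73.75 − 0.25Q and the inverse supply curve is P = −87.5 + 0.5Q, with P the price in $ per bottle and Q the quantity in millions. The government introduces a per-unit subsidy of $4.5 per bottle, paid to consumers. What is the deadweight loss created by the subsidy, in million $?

Inverting to Q(P) form: Qd = 295 − 4P; Qs = 2P + 175.
Without the subsidy, 295 − 4P = 2P + 175 gives 6P = 120, so P* = $20 and Q* = 215.
With a per-unit subsidy paid to consumers, each effectively pays P − 4.5, so demand becomes Qd = 295 − 4(P − 4.5).
Solving gives Q = 221 with consumers paying $18.5 and sellers receiving $23 (the $4.5 wedge).
Quantity rises by |ΔQ| = |215 − 221| = 6.
DWL = ½ · t · |ΔQ| = ½ · 4.5 · 6 = $13.5.

Deadweight loss = $13.5 million.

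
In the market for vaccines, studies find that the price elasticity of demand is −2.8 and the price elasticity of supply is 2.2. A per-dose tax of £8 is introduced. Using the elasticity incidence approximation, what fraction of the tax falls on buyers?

Incidence ratio: buyers' share ≈ εs / (εs + |εd|) = 2.2 / (2.2 + 2.8) = 0.44.
Supply is the less elastic side, so buyers bear the smaller share.

Buyers' share ≈ 0.44.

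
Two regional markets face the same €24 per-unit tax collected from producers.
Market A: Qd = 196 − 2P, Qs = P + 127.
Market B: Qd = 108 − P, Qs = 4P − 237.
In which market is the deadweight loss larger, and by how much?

Market A: pre-tax P* = €23, Q* = 150; post-tax Q = 134; deadweight loss = €192.
Market B: pre-tax P* = €69, Q* = 39; post-tax Q = 19.8; deadweight loss = €230.4.
Difference: €192 vs €230.4 → market B is larger by €38.4.

Market B, by €38.4.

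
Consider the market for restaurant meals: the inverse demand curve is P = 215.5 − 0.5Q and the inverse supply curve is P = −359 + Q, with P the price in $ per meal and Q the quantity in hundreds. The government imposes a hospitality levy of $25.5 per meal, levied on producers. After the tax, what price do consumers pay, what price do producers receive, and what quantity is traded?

Rewrite in direct form: Qd = 431 − 2P and Qs = P + 359.
Without the tax, 431 − 2P = P + 359 gives 3P = 72, so P* = $24 and Q* = 383.
With the tax collected from producers, supply shifts: Qs = (P − 25.5) + 359.
New equilibrium: consumers pay $32.5, producers receive $7, Q = 366. (Wedge: Pb − Ps = 25.5.)

Consumers pay $32.5; producers receive $7; quantity = 366.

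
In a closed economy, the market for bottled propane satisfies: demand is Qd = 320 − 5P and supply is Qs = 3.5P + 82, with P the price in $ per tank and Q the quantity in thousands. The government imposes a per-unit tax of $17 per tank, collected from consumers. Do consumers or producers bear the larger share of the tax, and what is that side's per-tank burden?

Before the tax: set 320 − 5P = 3.5P + 82 → P* = $28, Q* = 180.
With the tax collected from consumers, demand (in seller-price terms) shifts: Qd = 320 − 5(P + 17).
New equilibrium: consumers pay $35, producers receive $18, Q = 145. (Wedge: Pb − Ps = 17.)
Per-tank burden: consumers $7, producers $10.
Producers take the larger share because supply is less price-elastic here (demand slope 5 vs supply slope 3.5).

Producers bear the larger share: $10 per tank.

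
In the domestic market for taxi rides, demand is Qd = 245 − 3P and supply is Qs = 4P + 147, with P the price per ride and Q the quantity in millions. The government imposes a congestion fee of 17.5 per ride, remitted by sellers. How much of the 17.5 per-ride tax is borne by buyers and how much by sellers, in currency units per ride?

Buyers bear 10 per ride; sellers bear 7.5 per ride.

Without the tax, 245 − 3P = 4P + 147 gives 7P = 98, so P* = 14 and Q* = 203.
With the tax collected from sellers, supply shifts: Qs = 4(P − 17.5) + 147.
New equilibrium: buyers pay 24, sellers receive 6.5, Q = 173. (Wedge: Pb − Ps = 17.5.)
Burden on buyers: 10; on sellers: 7.5. (They sum to 17.5.)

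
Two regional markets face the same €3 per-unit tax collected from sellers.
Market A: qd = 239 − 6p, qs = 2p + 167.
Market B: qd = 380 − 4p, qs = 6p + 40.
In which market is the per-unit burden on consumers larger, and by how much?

Market B, by €1.05.

Market A: pre-tax p* = €9, q* = 185; post-tax q = 180.5; per-unit burden on consumers = €0.75.
Market B: pre-tax p* = €34, q* = 244; post-tax q = 236.8; per-unit burden on consumers = €1.8.
Difference: €0.75 vs €1.8 → market B is larger by €1.05.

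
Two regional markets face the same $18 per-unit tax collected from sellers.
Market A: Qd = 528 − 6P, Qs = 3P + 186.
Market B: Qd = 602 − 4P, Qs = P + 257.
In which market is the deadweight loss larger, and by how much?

Market A, by $194.4.

Market A: pre-tax P* = $38, Q* = 300; post-tax Q = 264; deadweight loss = $324.
Market B: pre-tax P* = $69, Q* = 326; post-tax Q = 311.6; deadweight loss = $129.6.
Difference: $324 vs $129.6 → market A is larger by $194.4.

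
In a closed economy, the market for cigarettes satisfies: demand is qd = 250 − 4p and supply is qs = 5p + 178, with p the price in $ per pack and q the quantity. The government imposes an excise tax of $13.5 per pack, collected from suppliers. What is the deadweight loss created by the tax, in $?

Deadweight loss = $202.5.

Without the tax, 250 − 4p = 5p + 178 gives 9p = 72, so p* = $8 and q* = 218.
With the tax collected from suppliers, supply shifts: qs = 5(p − 13.5) + 178.
Solving gives q = 188 with buyers paying $15.5 and suppliers receiving $2 (the $13.5 wedge).
Quantity falls by |ΔQ| = |218 − 188| = 30.
DWL = ½ · t · |ΔQ| = ½ · 13.5 · 30 = $202.5.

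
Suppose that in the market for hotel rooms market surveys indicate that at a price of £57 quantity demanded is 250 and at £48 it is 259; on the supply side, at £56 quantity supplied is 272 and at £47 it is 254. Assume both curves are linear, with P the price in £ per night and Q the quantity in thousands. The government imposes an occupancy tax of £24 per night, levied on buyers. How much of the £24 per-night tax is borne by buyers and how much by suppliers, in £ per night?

Buyers bear £16 per night; suppliers bear £8 per night.

Demand slope: (259 − 250)/(48 − 57) = -1, so Qd = 307 − P.
Supply slope: (254 − 272)/(47 − 56) = 2, so Qs = 2P + 160.
Before the tax: set 307 − P = 2P + 160 → P* = £49, Q* = 258.
With the tax collected from buyers, demand (in seller-price terms) shifts: Qd = 307 − (P + 24).
New equilibrium: buyers pay £65, suppliers receive £41, Q = 242. (Wedge: Pb − Ps = 24.)
Burden on buyers: £16; on suppliers: £8. (They sum to £24.)
The less price-elastic side of the market bears the larger share of a per-unit tax.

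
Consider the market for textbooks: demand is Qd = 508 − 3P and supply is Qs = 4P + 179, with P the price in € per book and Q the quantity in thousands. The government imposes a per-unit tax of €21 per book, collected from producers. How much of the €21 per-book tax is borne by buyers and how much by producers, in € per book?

Buyers bear €12 per book; producers bear €9 per book.

Without the tax, 508 − 3P = 4P + 179 gives 7P = 329, so P* = €47 and Q* = 367.
With the tax collected from producers, supply shifts: Qs = 4(P − 21) + 179.
Solving gives Q = 331 with buyers paying €59 and producers receiving €38 (the €21 wedge).
Burden on buyers: €12; on producers: €9. (They sum to €21.)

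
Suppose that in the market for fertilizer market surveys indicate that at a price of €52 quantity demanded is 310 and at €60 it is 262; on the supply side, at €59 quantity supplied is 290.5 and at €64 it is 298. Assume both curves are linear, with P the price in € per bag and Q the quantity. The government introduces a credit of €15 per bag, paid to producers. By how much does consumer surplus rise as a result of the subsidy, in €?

Demand slope: (262 − 310)/(60 − 52) = -6, so Qd = 622 − 6P.
Supply slope: (298 − 290.5)/(64 − 59) = 1.5, so Qs = 1.5P + 202.
Before the subsidy: set 622 − 6P = 1.5P + 202 → P* = €56, Q* = 286.
With a per-unit subsidy paid to producers, each receives P + 15 per unit sold, so supply becomes Qs = 1.5(P + 15) + 202.
Solving gives Q = 304 with consumers paying €53 and producers receiving €68 (the €15 wedge).
ΔCS is the trapezoid between Q = 304 and Q = 286 of height €3: ½ · (286 + 304) · 3 = €885.

Consumer surplus rises by €885.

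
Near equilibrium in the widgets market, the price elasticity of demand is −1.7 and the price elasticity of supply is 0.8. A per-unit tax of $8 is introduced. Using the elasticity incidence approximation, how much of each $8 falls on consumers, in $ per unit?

Incidence ratio: consumers' share ≈ εs / (εs + |εd|) = 0.8 / (0.8 + 1.7) = 0.32.
So consumers bear ≈ 0.32 × $8 = $2.56; sellers bear $5.44.

Consumers bear ≈ $2.56 per unit.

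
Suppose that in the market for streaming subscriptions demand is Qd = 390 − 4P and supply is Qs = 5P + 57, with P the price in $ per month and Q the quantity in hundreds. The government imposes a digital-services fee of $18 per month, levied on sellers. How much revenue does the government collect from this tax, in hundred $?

Tax revenue = $3636 hundred.

Before the tax: set 390 − 4P = 5P + 57 → P* = $37, Q* = 242.
With the tax collected from sellers, supply shifts: Qs = 5(P − 18) + 57.
New equilibrium: buyers pay $47, sellers receive $29, Q = 202. (Wedge: Pb − Ps = 18.)
Revenue = t · Q = 18 · 202 = $3636.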